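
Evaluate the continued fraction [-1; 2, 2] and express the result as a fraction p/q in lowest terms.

a_0 = -1: -1/1
a_1 = 2: -1/2
a_2 = 2: -3/5

-3/5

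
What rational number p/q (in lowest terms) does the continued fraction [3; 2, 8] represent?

Start with 8.
2 + 1/(8/1) = 2 + 1/8 = 17/8
3 + 1/(17/8) = 3 + 8/17 = 59/17

59/17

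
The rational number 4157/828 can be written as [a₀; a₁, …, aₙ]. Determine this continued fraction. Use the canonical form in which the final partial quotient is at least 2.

⌊4157/828⌋ = 5, remainder 17
⌊828/17⌋ = 48, remainder 12
⌊17/12⌋ = 1, remainder 5
⌊12/5⌋ = 2, remainder 2
⌊5/2⌋ = 2, remainder 1
⌊2/1⌋ = 2, remainder 0

[5; 48, 1, 2, 2, 2]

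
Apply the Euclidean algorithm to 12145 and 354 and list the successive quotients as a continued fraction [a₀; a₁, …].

[34; 3, 4, 27]

⌊12145/354⌋ = 34, remainder 109
⌊354/109⌋ = 3, remainder 27
⌊109/27⌋ = 4, remainder 1
⌊27/1⌋ = 27, remainder 0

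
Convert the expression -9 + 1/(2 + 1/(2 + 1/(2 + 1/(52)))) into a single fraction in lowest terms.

-5399/629

Start with 52.
2 + 1/(52/1) = 2 + 1/52 = 105/52
2 + 1/(105/52) = 2 + 52/105 = 262/105
2 + 1/(262/105) = 2 + 105/262 = 629/262
-9 + 1/(629/262) = -9 + 262/629 = -5399/629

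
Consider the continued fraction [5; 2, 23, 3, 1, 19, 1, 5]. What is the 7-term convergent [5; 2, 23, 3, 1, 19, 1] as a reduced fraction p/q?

Start with 1.
19 + 1/(1/1) = 19 + 1/1 = 20/1
1 + 1/(20/1) = 1 + 1/20 = 21/20
3 + 1/(21/20) = 3 + 20/21 = 83/21
23 + 1/(83/21) = 23 + 21/83 = 1930/83
2 + 1/(1930/83) = 2 + 83/1930 = 3943/1930
5 + 1/(3943/1930) = 5 + 1930/3943 = 21645/3943

21645/3943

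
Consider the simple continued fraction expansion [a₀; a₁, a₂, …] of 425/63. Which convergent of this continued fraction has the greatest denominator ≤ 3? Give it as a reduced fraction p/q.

20/3

List convergents until the denominator exceeds the bound:
a_0 = 6: 6/1  (≤ bound)
a_1 = 1: 7/1  (≤ bound)
a_2 = 2: 20/3  (≤ bound)
a_3 = 1: 27/4  (> 3, stop)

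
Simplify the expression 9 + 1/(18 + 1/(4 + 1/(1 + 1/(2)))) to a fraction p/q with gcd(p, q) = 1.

2309/255

Work from the innermost term outward:
Start with 2.
1 + 1/(2/1) = 1 + 1/2 = 3/2
4 + 1/(3/2) = 4 + 2/3 = 14/3
18 + 1/(14/3) = 18 + 3/14 = 255/14
9 + 1/(255/14) = 9 + 14/255 = 2309/255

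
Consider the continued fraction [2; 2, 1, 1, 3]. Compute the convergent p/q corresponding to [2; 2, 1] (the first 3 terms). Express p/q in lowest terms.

Start with 1.
2 + 1/(1/1) = 2 + 1/1 = 3/1
2 + 1/(3/1) = 2 + 1/3 = 7/3

7/3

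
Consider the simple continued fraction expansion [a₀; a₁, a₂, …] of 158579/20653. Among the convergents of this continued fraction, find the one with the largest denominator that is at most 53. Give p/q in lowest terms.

a_0 = 7: 7/1  (≤ bound)
a_1 = 1: 8/1  (≤ bound)
a_2 = 2: 23/3  (≤ bound)
a_3 = 9: 215/28  (≤ bound)
a_4 = 3: 668/87  (> 53, stop)

215/28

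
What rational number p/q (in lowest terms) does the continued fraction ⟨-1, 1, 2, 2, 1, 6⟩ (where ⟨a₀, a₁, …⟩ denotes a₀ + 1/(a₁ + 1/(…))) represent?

-20/67

a_0 = -1: -1/1
a_1 = 1: 0/1
a_2 = 2: -1/3
a_3 = 2: -2/7
a_4 = 1: -3/10
a_5 = 6: -20/67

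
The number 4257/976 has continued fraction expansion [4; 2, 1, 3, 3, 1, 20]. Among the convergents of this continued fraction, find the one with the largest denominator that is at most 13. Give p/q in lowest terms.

List convergents until the denominator exceeds the bound:
a_0 = 4: 4/1  (≤ bound)
a_1 = 2: 9/2  (≤ bound)
a_2 = 1: 13/3  (≤ bound)
a_3 = 3: 48/11  (≤ bound)
a_4 = 3: 157/36  (> 13, stop)

48/11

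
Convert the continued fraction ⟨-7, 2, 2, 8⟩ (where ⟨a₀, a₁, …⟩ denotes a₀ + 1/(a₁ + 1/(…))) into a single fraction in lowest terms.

-277/42

Start with 8.
2 + 1/(8/1) = 2 + 1/8 = 17/8
2 + 1/(17/8) = 2 + 8/17 = 42/17
-7 + 1/(42/17) = -7 + 17/42 = -277/42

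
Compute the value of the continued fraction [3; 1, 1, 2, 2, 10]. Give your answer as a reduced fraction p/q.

448/125

Start with 10.
2 + 1/(10/1) = 2 + 1/10 = 21/10
2 + 1/(21/10) = 2 + 10/21 = 52/21
1 + 1/(52/21) = 1 + 21/52 = 73/52
1 + 1/(73/52) = 1 + 52/73 = 125/73
3 + 1/(125/73) = 3 + 73/125 = 448/125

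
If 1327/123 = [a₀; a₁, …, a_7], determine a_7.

1327 ÷ 123 → quotient 10, remainder 97
123 ÷ 97 → quotient 1, remainder 26
97 ÷ 26 → quotient 3, remainder 19
26 ÷ 19 → quotient 1, remainder 7
19 ÷ 7 → quotient 2, remainder 5
7 ÷ 5 → quotient 1, remainder 2
5 ÷ 2 → quotient 2, remainder 1
2 ÷ 1 → quotient 2, remainder 0

2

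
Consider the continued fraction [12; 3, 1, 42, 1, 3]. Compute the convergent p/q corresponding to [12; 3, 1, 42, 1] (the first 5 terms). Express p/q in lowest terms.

2144/175

a_0 = 12: 12/1
a_1 = 3: 37/3
a_2 = 1: 49/4
a_3 = 42: 2095/171
a_4 = 1: 2144/175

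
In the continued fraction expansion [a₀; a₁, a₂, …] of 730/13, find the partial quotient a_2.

⌊730/13⌋ = 56, remainder 2
⌊13/2⌋ = 6, remainder 1
⌊2/1⌋ = 2, remainder 0

2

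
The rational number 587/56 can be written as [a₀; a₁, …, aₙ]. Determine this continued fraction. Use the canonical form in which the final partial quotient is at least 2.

[10; 2, 13, 2]

⌊587/56⌋ = 10, remainder 27
⌊56/27⌋ = 2, remainder 2
⌊27/2⌋ = 13, remainder 1
⌊2/1⌋ = 2, remainder 0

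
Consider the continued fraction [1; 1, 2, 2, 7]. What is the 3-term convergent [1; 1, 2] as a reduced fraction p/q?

Start with 2.
1 + 1/(2/1) = 1 + 1/2 = 3/2
1 + 1/(3/2) = 1 + 2/3 = 5/3

5/3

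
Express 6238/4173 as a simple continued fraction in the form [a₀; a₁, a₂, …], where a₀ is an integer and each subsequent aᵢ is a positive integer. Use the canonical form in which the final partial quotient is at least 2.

[1; 2, 48, 43]

Apply division with remainder until the remainder is 0:
6238 = 1·4173 + 2065, so a_0 = 1
4173 = 2·2065 + 43, so a_1 = 2
2065 = 48·43 + 1, so a_2 = 48
43 = 43·1 + 0, so a_3 = 43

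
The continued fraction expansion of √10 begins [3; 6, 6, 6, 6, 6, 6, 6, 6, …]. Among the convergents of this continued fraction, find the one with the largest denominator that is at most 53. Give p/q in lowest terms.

List convergents until the denominator exceeds the bound:
a_0 = 3: 3/1  (≤ bound)
a_1 = 6: 19/6  (≤ bound)
a_2 = 6: 117/37  (≤ bound)
a_3 = 6: 721/228  (> 53, stop)

117/37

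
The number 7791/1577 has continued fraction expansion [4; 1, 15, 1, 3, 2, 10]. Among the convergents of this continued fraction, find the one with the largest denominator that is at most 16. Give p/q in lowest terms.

a_0 = 4: 4/1  (≤ bound)
a_1 = 1: 5/1  (≤ bound)
a_2 = 15: 79/16  (≤ bound)
a_3 = 1: 84/17  (> 16, stop)

79/16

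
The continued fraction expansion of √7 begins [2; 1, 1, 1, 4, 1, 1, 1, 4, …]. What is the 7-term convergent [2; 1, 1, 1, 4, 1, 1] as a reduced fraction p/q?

82/31

Start with 1.
1 + 1/(1/1) = 1 + 1/1 = 2/1
4 + 1/(2/1) = 4 + 1/2 = 9/2
1 + 1/(9/2) = 1 + 2/9 = 11/9
1 + 1/(11/9) = 1 + 9/11 = 20/11
1 + 1/(20/11) = 1 + 11/20 = 31/20
2 + 1/(31/20) = 2 + 20/31 = 82/31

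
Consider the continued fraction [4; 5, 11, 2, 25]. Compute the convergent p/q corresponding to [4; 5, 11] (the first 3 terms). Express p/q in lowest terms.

235/56

Start with 11.
5 + 1/(11/1) = 5 + 1/11 = 56/11
4 + 1/(56/11) = 4 + 11/56 = 235/56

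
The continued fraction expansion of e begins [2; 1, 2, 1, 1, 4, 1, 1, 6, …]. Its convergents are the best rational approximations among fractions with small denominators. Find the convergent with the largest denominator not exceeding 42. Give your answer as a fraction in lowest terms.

106/39

List convergents until the denominator exceeds the bound:
a_0 = 2: 2/1  (≤ bound)
a_1 = 1: 3/1  (≤ bound)
a_2 = 2: 8/3  (≤ bound)
a_3 = 1: 11/4  (≤ bound)
a_4 = 1: 19/7  (≤ bound)
a_5 = 4: 87/32  (≤ bound)
a_6 = 1: 106/39  (≤ bound)
a_7 = 1: 193/71  (> 42, stop)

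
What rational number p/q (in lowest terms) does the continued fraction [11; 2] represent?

23/2

Start with 2.
11 + 1/(2/1) = 11 + 1/2 = 23/2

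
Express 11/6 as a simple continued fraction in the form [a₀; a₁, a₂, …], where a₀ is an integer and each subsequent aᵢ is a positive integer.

[1; 1, 5]

Apply division with remainder until the remainder is 0:
11 = 1·6 + 5, so a_0 = 1
6 = 1·5 + 1, so a_1 = 1
5 = 5·1 + 0, so a_2 = 5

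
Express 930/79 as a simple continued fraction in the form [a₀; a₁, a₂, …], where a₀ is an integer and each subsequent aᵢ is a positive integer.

930 = 11·79 + 61, so a_0 = 11
79 = 1·61 + 18, so a_1 = 1
61 = 3·18 + 7, so a_2 = 3
18 = 2·7 + 4, so a_3 = 2
7 = 1·4 + 3, so a_4 = 1
4 = 1·3 + 1, so a_5 = 1
3 = 3·1 + 0, so a_6 = 3

[11; 1, 3, 2, 1, 1, 3]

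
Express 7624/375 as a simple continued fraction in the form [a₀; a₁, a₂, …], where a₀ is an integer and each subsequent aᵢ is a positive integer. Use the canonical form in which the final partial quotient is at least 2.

[20; 3, 41, 3]

⌊7624/375⌋ = 20, remainder 124
⌊375/124⌋ = 3, remainder 3
⌊124/3⌋ = 41, remainder 1
⌊3/1⌋ = 3, remainder 0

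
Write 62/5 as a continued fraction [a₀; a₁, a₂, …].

[12; 2, 2]

62 = 12·5 + 2, so a_0 = 12
5 = 2·2 + 1, so a_1 = 2
2 = 2·1 + 0, so a_2 = 2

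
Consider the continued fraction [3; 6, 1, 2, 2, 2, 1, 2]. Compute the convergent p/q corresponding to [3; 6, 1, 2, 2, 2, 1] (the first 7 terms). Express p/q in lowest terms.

507/161

a_0 = 3: 3/1
a_1 = 6: 19/6
a_2 = 1: 22/7
a_3 = 2: 63/20
a_4 = 2: 148/47
a_5 = 2: 359/114
a_6 = 1: 507/161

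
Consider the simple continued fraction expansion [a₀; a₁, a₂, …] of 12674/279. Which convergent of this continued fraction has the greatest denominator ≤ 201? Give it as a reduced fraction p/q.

3089/68

List convergents until the denominator exceeds the bound:
a_0 = 45: 45/1  (≤ bound)
a_1 = 2: 91/2  (≤ bound)
a_2 = 2: 227/5  (≤ bound)
a_3 = 1: 318/7  (≤ bound)
a_4 = 9: 3089/68  (≤ bound)
a_5 = 4: 12674/279  (> 201, stop)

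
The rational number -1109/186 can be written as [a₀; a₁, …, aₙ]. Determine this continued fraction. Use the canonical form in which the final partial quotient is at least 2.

[-6; 26, 1, 1, 3]

-1109 ÷ 186 → quotient -6, remainder 7
186 ÷ 7 → quotient 26, remainder 4
7 ÷ 4 → quotient 1, remainder 3
4 ÷ 3 → quotient 1, remainder 1
3 ÷ 1 → quotient 3, remainder 0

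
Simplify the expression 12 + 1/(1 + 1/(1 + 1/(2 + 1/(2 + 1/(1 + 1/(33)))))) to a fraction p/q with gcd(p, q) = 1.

Work from the innermost term outward:
Start with 33.
1 + 1/(33/1) = 1 + 1/33 = 34/33
2 + 1/(34/33) = 2 + 33/34 = 101/34
2 + 1/(101/34) = 2 + 34/101 = 236/101
1 + 1/(236/101) = 1 + 101/236 = 337/236
1 + 1/(337/236) = 1 + 236/337 = 573/337
12 + 1/(573/337) = 12 + 337/573 = 7213/573

7213/573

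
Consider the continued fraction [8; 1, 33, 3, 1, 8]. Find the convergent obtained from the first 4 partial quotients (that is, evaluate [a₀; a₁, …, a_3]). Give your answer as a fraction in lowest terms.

Build up convergents one term at a time:
a_0 = 8: 8/1
a_1 = 1: 9/1
a_2 = 33: 305/34
a_3 = 3: 924/103

924/103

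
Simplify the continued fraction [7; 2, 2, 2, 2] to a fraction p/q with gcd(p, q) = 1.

215/29

Start with 2.
2 + 1/(2/1) = 2 + 1/2 = 5/2
2 + 1/(5/2) = 2 + 2/5 = 12/5
2 + 1/(12/5) = 2 + 5/12 = 29/12
7 + 1/(29/12) = 7 + 12/29 = 215/29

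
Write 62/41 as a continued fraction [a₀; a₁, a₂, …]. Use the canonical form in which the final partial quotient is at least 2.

62 = 1·41 + 21, so a_0 = 1
41 = 1·21 + 20, so a_1 = 1
21 = 1·20 + 1, so a_2 = 1
20 = 20·1 + 0, so a_3 = 20

[1; 1, 1, 20]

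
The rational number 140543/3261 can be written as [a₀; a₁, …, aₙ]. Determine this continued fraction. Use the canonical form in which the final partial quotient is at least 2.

[43; 10, 5, 4, 15]

Apply division with remainder until the remainder is 0:
140543 ÷ 3261 → quotient 43, remainder 320
3261 ÷ 320 → quotient 10, remainder 61
320 ÷ 61 → quotient 5, remainder 15
61 ÷ 15 → quotient 4, remainder 1
15 ÷ 1 → quotient 15, remainder 0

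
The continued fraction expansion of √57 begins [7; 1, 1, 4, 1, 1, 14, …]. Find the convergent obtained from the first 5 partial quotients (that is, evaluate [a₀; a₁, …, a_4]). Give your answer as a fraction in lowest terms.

Start with 1.
4 + 1/(1/1) = 4 + 1/1 = 5/1
1 + 1/(5/1) = 1 + 1/5 = 6/5
1 + 1/(6/5) = 1 + 5/6 = 11/6
7 + 1/(11/6) = 7 + 6/11 = 83/11

83/11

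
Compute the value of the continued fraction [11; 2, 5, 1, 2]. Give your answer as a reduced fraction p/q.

Start with 2.
1 + 1/(2/1) = 1 + 1/2 = 3/2
5 + 1/(3/2) = 5 + 2/3 = 17/3
2 + 1/(17/3) = 2 + 3/17 = 37/17
11 + 1/(37/17) = 11 + 17/37 = 424/37

424/37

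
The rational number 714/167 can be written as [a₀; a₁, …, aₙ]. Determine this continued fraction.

[4; 3, 1, 1, 1, 2, 2, 2]

Apply division with remainder until the remainder is 0:
714 = 4·167 + 46, so a_0 = 4
167 = 3·46 + 29, so a_1 = 3
46 = 1·29 + 17, so a_2 = 1
29 = 1·17 + 12, so a_3 = 1
17 = 1·12 + 5, so a_4 = 1
12 = 2·5 + 2, so a_5 = 2
5 = 2·2 + 1, so a_6 = 2
2 = 2·1 + 0, so a_7 = 2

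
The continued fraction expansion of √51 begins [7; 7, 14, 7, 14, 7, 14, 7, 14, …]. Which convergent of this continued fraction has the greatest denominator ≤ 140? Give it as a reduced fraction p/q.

List convergents until the denominator exceeds the bound:
a_0 = 7: 7/1  (≤ bound)
a_1 = 7: 50/7  (≤ bound)
a_2 = 14: 707/99  (≤ bound)
a_3 = 7: 4999/700  (> 140, stop)

707/99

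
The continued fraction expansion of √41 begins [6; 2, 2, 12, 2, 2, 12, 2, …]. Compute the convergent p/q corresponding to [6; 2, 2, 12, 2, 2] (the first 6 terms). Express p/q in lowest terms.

2049/320

a_0 = 6: 6/1
a_1 = 2: 13/2
a_2 = 2: 32/5
a_3 = 12: 397/62
a_4 = 2: 826/129
a_5 = 2: 2049/320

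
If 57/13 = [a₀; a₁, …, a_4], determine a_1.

Repeatedly divide and take the remainder:
⌊57/13⌋ = 4, remainder 5
⌊13/5⌋ = 2, remainder 3

2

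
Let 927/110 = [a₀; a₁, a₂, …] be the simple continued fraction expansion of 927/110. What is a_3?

1

927 = 8·110 + 47, so a_0 = 8
110 = 2·47 + 16, so a_1 = 2
47 = 2·16 + 15, so a_2 = 2
16 = 1·15 + 1, so a_3 = 1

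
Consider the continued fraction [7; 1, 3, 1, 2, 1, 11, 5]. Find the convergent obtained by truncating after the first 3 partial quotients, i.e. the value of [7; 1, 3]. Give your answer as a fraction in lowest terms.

31/4

a_0 = 7: 7/1
a_1 = 1: 8/1
a_2 = 3: 31/4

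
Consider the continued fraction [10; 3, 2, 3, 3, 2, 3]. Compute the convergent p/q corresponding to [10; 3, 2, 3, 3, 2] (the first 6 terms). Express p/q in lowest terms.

1873/182

Build up convergents one term at a time:
a_0 = 10: 10/1
a_1 = 3: 31/3
a_2 = 2: 72/7
a_3 = 3: 247/24
a_4 = 3: 813/79
a_5 = 2: 1873/182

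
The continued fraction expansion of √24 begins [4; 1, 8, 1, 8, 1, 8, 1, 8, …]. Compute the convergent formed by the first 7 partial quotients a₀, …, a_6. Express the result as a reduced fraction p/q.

a_0 = 4: 4/1
a_1 = 1: 5/1
a_2 = 8: 44/9
a_3 = 1: 49/10
a_4 = 8: 436/89
a_5 = 1: 485/99
a_6 = 8: 4316/881

4316/881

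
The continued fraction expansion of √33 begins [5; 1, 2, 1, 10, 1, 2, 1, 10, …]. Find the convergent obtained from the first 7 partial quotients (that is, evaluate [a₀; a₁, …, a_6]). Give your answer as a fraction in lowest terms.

Start with 2.
1 + 1/(2/1) = 1 + 1/2 = 3/2
10 + 1/(3/2) = 10 + 2/3 = 32/3
1 + 1/(32/3) = 1 + 3/32 = 35/32
2 + 1/(35/32) = 2 + 32/35 = 102/35
1 + 1/(102/35) = 1 + 35/102 = 137/102
5 + 1/(137/102) = 5 + 102/137 = 787/137

787/137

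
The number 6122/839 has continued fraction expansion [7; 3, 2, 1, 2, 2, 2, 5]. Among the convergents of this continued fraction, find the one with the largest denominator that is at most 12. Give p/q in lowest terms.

73/10

a_0 = 7: 7/1  (≤ bound)
a_1 = 3: 22/3  (≤ bound)
a_2 = 2: 51/7  (≤ bound)
a_3 = 1: 73/10  (≤ bound)
a_4 = 2: 197/27  (> 12, stop)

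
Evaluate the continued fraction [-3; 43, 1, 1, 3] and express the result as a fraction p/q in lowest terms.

-908/305

Start with 3.
1 + 1/(3/1) = 1 + 1/3 = 4/3
1 + 1/(4/3) = 1 + 3/4 = 7/4
43 + 1/(7/4) = 43 + 4/7 = 305/7
-3 + 1/(305/7) = -3 + 7/305 = -908/305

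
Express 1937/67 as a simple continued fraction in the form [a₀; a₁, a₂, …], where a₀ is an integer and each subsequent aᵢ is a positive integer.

⌊1937/67⌋ = 28, remainder 61
⌊67/61⌋ = 1, remainder 6
⌊61/6⌋ = 10, remainder 1
⌊6/1⌋ = 6, remainder 0

[28; 1, 10, 6]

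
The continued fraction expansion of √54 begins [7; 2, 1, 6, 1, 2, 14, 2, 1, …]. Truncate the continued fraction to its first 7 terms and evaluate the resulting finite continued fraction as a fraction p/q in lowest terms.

a_0 = 7: 7/1
a_1 = 2: 15/2
a_2 = 1: 22/3
a_3 = 6: 147/20
a_4 = 1: 169/23
a_5 = 2: 485/66
a_6 = 14: 6959/947

6959/947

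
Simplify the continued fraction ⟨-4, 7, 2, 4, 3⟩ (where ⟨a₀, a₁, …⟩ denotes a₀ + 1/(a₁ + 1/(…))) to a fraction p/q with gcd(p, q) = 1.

-835/216

Start with 3.
4 + 1/(3/1) = 4 + 1/3 = 13/3
2 + 1/(13/3) = 2 + 3/13 = 29/13
7 + 1/(29/13) = 7 + 13/29 = 216/29
-4 + 1/(216/29) = -4 + 29/216 = -835/216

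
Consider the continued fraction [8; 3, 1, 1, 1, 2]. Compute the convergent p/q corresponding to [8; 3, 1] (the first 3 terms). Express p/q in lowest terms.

33/4

a_0 = 8: 8/1
a_1 = 3: 25/3
a_2 = 1: 33/4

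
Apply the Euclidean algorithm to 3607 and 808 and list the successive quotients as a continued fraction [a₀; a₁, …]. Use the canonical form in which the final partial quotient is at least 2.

3607 = 4·808 + 375, so a_0 = 4
808 = 2·375 + 58, so a_1 = 2
375 = 6·58 + 27, so a_2 = 6
58 = 2·27 + 4, so a_3 = 2
27 = 6·4 + 3, so a_4 = 6
4 = 1·3 + 1, so a_5 = 1
3 = 3·1 + 0, so a_6 = 3

[4; 2, 6, 2, 6, 1, 3]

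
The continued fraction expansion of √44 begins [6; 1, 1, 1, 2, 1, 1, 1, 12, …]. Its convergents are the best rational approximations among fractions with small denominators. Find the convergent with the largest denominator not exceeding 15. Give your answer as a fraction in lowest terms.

73/11

a_0 = 6: 6/1  (≤ bound)
a_1 = 1: 7/1  (≤ bound)
a_2 = 1: 13/2  (≤ bound)
a_3 = 1: 20/3  (≤ bound)
a_4 = 2: 53/8  (≤ bound)
a_5 = 1: 73/11  (≤ bound)
a_6 = 1: 126/19  (> 15, stop)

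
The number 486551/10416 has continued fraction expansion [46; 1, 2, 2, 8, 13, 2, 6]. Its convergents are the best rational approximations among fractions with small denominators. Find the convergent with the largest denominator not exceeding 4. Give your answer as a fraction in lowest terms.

List convergents until the denominator exceeds the bound:
a_0 = 46: 46/1  (≤ bound)
a_1 = 1: 47/1  (≤ bound)
a_2 = 2: 140/3  (≤ bound)
a_3 = 2: 327/7  (> 4, stop)

140/3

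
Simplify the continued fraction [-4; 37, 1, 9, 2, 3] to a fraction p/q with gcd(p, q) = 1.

-10995/2767

Work from the innermost term outward:
Start with 3.
2 + 1/(3/1) = 2 + 1/3 = 7/3
9 + 1/(7/3) = 9 + 3/7 = 66/7
1 + 1/(66/7) = 1 + 7/66 = 73/66
37 + 1/(73/66) = 37 + 66/73 = 2767/73
-4 + 1/(2767/73) = -4 + 73/2767 = -10995/2767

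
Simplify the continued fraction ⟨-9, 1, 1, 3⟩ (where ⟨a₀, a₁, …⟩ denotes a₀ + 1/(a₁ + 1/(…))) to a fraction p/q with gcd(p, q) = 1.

-59/7

Start with 3.
1 + 1/(3/1) = 1 + 1/3 = 4/3
1 + 1/(4/3) = 1 + 3/4 = 7/4
-9 + 1/(7/4) = -9 + 4/7 = -59/7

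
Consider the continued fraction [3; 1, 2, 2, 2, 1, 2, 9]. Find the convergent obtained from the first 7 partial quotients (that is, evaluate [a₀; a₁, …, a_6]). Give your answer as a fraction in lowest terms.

Build up convergents one term at a time:
a_0 = 3: 3/1
a_1 = 1: 4/1
a_2 = 2: 11/3
a_3 = 2: 26/7
a_4 = 2: 63/17
a_5 = 1: 89/24
a_6 = 2: 241/65

241/65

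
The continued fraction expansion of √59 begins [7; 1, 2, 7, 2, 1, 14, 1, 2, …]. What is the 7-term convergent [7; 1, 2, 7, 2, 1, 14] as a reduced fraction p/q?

7781/1013

a_0 = 7: 7/1
a_1 = 1: 8/1
a_2 = 2: 23/3
a_3 = 7: 169/22
a_4 = 2: 361/47
a_5 = 1: 530/69
a_6 = 14: 7781/1013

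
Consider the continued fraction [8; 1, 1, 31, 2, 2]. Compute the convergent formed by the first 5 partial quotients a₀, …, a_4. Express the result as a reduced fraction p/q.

1089/128

Collapse the nested fraction from the inside out:
Start with 2.
31 + 1/(2/1) = 31 + 1/2 = 63/2
1 + 1/(63/2) = 1 + 2/63 = 65/63
1 + 1/(65/63) = 1 + 63/65 = 128/65
8 + 1/(128/65) = 8 + 65/128 = 1089/128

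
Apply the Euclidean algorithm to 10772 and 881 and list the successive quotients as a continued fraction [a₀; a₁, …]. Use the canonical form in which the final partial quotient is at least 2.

[12; 4, 2, 2, 7, 1, 1, 2]

⌊10772/881⌋ = 12, remainder 200
⌊881/200⌋ = 4, remainder 81
⌊200/81⌋ = 2, remainder 38
⌊81/38⌋ = 2, remainder 5
⌊38/5⌋ = 7, remainder 3
⌊5/3⌋ = 1, remainder 2
⌊3/2⌋ = 1, remainder 1
⌊2/1⌋ = 2, remainder 0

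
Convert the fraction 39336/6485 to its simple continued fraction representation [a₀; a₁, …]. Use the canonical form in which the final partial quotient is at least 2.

39336 ÷ 6485 → quotient 6, remainder 426
6485 ÷ 426 → quotient 15, remainder 95
426 ÷ 95 → quotient 4, remainder 46
95 ÷ 46 → quotient 2, remainder 3
46 ÷ 3 → quotient 15, remainder 1
3 ÷ 1 → quotient 3, remainder 0

[6; 15, 4, 2, 15, 3]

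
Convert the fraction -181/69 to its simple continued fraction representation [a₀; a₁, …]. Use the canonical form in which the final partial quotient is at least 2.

Repeatedly divide and take the remainder:
⌊-181/69⌋ = -3, remainder 26
⌊69/26⌋ = 2, remainder 17
⌊26/17⌋ = 1, remainder 9
⌊17/9⌋ = 1, remainder 8
⌊9/8⌋ = 1, remainder 1
⌊8/1⌋ = 8, remainder 0

[-3; 2, 1, 1, 1, 8]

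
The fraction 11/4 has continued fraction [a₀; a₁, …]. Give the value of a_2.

Apply division with remainder until the remainder is 0:
11 ÷ 4 → quotient 2, remainder 3
4 ÷ 3 → quotient 1, remainder 1
3 ÷ 1 → quotient 3, remainder 0

3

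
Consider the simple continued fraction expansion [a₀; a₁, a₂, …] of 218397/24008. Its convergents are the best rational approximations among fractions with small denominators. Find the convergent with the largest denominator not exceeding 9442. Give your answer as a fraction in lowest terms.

List convergents until the denominator exceeds the bound:
a_0 = 9: 9/1  (≤ bound)
a_1 = 10: 91/10  (≤ bound)
a_2 = 3: 282/31  (≤ bound)
a_3 = 14: 4039/444  (≤ bound)
a_4 = 1: 4321/475  (≤ bound)
a_5 = 6: 29965/3294  (≤ bound)
a_6 = 3: 94216/10357  (> 9442, stop)

29965/3294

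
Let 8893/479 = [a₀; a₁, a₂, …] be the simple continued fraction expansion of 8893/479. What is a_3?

3

Run the Euclidean algorithm, recording each quotient:
8893 = 18·479 + 271, so a_0 = 18
479 = 1·271 + 208, so a_1 = 1
271 = 1·208 + 63, so a_2 = 1
208 = 3·63 + 19, so a_3 = 3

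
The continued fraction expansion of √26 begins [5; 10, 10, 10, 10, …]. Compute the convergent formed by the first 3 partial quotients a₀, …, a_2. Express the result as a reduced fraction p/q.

Start with 10.
10 + 1/(10/1) = 10 + 1/10 = 101/10
5 + 1/(101/10) = 5 + 10/101 = 515/101

515/101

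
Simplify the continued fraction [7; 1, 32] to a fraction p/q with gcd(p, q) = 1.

263/33

Start with 32.
1 + 1/(32/1) = 1 + 1/32 = 33/32
7 + 1/(33/32) = 7 + 32/33 = 263/33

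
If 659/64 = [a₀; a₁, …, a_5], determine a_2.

2

⌊659/64⌋ = 10, remainder 19
⌊64/19⌋ = 3, remainder 7
⌊19/7⌋ = 2, remainder 5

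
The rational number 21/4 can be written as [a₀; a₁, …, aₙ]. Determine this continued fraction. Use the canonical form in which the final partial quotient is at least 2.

[5; 4]

21 = 5·4 + 1, so a_0 = 5
4 = 4·1 + 0, so a_1 = 4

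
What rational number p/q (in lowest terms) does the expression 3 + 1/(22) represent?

67/22

Start with 22.
3 + 1/(22/1) = 3 + 1/22 = 67/22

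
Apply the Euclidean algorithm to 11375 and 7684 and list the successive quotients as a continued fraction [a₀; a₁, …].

11375 ÷ 7684 → quotient 1, remainder 3691
7684 ÷ 3691 → quotient 2, remainder 302
3691 ÷ 302 → quotient 12, remainder 67
302 ÷ 67 → quotient 4, remainder 34
67 ÷ 34 → quotient 1, remainder 33
34 ÷ 33 → quotient 1, remainder 1
33 ÷ 1 → quotient 33, remainder 0

[1; 2, 12, 4, 1, 1, 33]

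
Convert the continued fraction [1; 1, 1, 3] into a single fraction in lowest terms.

11/7

Work from the innermost term outward:
Start with 3.
1 + 1/(3/1) = 1 + 1/3 = 4/3
1 + 1/(4/3) = 1 + 3/4 = 7/4
1 + 1/(7/4) = 1 + 4/7 = 11/7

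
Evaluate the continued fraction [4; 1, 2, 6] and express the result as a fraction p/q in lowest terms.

Starting at the tail and folding back:
Start with 6.
2 + 1/(6/1) = 2 + 1/6 = 13/6
1 + 1/(13/6) = 1 + 6/13 = 19/13
4 + 1/(19/13) = 4 + 13/19 = 89/19

89/19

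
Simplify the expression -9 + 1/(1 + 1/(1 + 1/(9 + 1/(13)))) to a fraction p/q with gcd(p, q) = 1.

-2110/249

a_0 = -9: -9/1
a_1 = 1: -8/1
a_2 = 1: -17/2
a_3 = 9: -161/19
a_4 = 13: -2110/249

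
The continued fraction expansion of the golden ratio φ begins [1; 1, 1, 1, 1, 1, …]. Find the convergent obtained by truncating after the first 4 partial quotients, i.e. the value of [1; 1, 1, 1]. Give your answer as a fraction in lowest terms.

Start with 1.
1 + 1/(1/1) = 1 + 1/1 = 2/1
1 + 1/(2/1) = 1 + 1/2 = 3/2
1 + 1/(3/2) = 1 + 2/3 = 5/3

5/3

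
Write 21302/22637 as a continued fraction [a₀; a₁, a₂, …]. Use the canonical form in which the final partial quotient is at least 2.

21302 = 0·22637 + 21302, so a_0 = 0
22637 = 1·21302 + 1335, so a_1 = 1
21302 = 15·1335 + 1277, so a_2 = 15
1335 = 1·1277 + 58, so a_3 = 1
1277 = 22·58 + 1, so a_4 = 22
58 = 58·1 + 0, so a_5 = 58

[0; 1, 15, 1, 22, 58]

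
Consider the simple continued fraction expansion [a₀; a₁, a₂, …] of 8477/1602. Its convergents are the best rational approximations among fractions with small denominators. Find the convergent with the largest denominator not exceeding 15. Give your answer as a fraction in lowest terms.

37/7

a_0 = 5: 5/1  (≤ bound)
a_1 = 3: 16/3  (≤ bound)
a_2 = 2: 37/7  (≤ bound)
a_3 = 3: 127/24  (> 15, stop)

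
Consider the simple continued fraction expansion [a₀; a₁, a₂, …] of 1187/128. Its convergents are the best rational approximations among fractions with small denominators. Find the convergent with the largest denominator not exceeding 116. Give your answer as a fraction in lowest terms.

102/11

a_0 = 9: 9/1  (≤ bound)
a_1 = 3: 28/3  (≤ bound)
a_2 = 1: 37/4  (≤ bound)
a_3 = 1: 65/7  (≤ bound)
a_4 = 1: 102/11  (≤ bound)
a_5 = 11: 1187/128  (> 116, stop)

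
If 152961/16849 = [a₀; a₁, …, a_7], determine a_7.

6

152961 ÷ 16849 → quotient 9, remainder 1320
16849 ÷ 1320 → quotient 12, remainder 1009
1320 ÷ 1009 → quotient 1, remainder 311
1009 ÷ 311 → quotient 3, remainder 76
311 ÷ 76 → quotient 4, remainder 7
76 ÷ 7 → quotient 10, remainder 6
7 ÷ 6 → quotient 1, remainder 1
6 ÷ 1 → quotient 6, remainder 0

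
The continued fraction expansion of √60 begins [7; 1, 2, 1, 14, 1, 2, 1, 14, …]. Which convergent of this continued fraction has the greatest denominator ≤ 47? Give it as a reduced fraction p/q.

a_0 = 7: 7/1  (≤ bound)
a_1 = 1: 8/1  (≤ bound)
a_2 = 2: 23/3  (≤ bound)
a_3 = 1: 31/4  (≤ bound)
a_4 = 14: 457/59  (> 47, stop)

31/4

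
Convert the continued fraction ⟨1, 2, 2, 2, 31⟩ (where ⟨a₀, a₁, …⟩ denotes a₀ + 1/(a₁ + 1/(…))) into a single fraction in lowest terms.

Collapse the nested fraction from the inside out:
Start with 31.
2 + 1/(31/1) = 2 + 1/31 = 63/31
2 + 1/(63/31) = 2 + 31/63 = 157/63
2 + 1/(157/63) = 2 + 63/157 = 377/157
1 + 1/(377/157) = 1 + 157/377 = 534/377

534/377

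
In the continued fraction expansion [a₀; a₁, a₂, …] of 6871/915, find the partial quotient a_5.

2

6871 ÷ 915 → quotient 7, remainder 466
915 ÷ 466 → quotient 1, remainder 449
466 ÷ 449 → quotient 1, remainder 17
449 ÷ 17 → quotient 26, remainder 7
17 ÷ 7 → quotient 2, remainder 3
7 ÷ 3 → quotient 2, remainder 1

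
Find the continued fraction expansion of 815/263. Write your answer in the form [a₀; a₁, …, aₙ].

[3; 10, 8, 1, 2]

Run the Euclidean algorithm, recording each quotient:
815 = 3·263 + 26, so a_0 = 3
263 = 10·26 + 3, so a_1 = 10
26 = 8·3 + 2, so a_2 = 8
3 = 1·2 + 1, so a_3 = 1
2 = 2·1 + 0, so a_4 = 2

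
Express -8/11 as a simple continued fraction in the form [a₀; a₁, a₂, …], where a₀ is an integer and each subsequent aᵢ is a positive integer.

-8 ÷ 11 → quotient -1, remainder 3
11 ÷ 3 → quotient 3, remainder 2
3 ÷ 2 → quotient 1, remainder 1
2 ÷ 1 → quotient 2, remainder 0

[-1; 3, 1, 2]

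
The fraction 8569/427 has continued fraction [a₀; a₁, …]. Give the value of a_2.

Repeatedly divide and take the remainder:
⌊8569/427⌋ = 20, remainder 29
⌊427/29⌋ = 14, remainder 21
⌊29/21⌋ = 1, remainder 8

1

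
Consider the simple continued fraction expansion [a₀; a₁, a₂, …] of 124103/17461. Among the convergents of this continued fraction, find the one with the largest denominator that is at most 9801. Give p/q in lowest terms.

41081/5780

a_0 = 7: 7/1  (≤ bound)
a_1 = 9: 64/9  (≤ bound)
a_2 = 3: 199/28  (≤ bound)
a_3 = 3: 661/93  (≤ bound)
a_4 = 1: 860/121  (≤ bound)
a_5 = 47: 41081/5780  (≤ bound)
a_6 = 3: 124103/17461  (> 9801, stop)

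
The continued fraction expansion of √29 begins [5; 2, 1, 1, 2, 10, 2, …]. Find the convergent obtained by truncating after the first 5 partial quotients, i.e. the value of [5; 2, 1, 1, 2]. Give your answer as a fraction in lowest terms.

70/13

Compute successive convergents:
a_0 = 5: 5/1
a_1 = 2: 11/2
a_2 = 1: 16/3
a_3 = 1: 27/5
a_4 = 2: 70/13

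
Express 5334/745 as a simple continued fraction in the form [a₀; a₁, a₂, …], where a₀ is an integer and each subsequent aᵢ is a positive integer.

[7; 6, 3, 1, 5, 5]

5334 = 7·745 + 119, so a_0 = 7
745 = 6·119 + 31, so a_1 = 6
119 = 3·31 + 26, so a_2 = 3
31 = 1·26 + 5, so a_3 = 1
26 = 5·5 + 1, so a_4 = 5
5 = 5·1 + 0, so a_5 = 5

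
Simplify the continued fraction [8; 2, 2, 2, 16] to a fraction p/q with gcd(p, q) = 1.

1658/197

Compute successive convergents:
a_0 = 8: 8/1
a_1 = 2: 17/2
a_2 = 2: 42/5
a_3 = 2: 101/12
a_4 = 16: 1658/197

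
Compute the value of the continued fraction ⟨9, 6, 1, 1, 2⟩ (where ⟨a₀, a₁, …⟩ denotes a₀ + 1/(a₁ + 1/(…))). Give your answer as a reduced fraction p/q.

302/33

Compute successive convergents:
a_0 = 9: 9/1
a_1 = 6: 55/6
a_2 = 1: 64/7
a_3 = 1: 119/13
a_4 = 2: 302/33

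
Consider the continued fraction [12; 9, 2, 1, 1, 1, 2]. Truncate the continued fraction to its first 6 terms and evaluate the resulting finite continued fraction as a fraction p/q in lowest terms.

908/75

a_0 = 12: 12/1
a_1 = 9: 109/9
a_2 = 2: 230/19
a_3 = 1: 339/28
a_4 = 1: 569/47
a_5 = 1: 908/75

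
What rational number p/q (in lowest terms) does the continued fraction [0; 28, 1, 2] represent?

a_0 = 0: 0/1
a_1 = 28: 1/28
a_2 = 1: 1/29
a_3 = 2: 3/86

3/86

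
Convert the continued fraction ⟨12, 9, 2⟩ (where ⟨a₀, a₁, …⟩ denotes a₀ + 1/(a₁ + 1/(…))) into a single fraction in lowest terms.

230/19

Start with 2.
9 + 1/(2/1) = 9 + 1/2 = 19/2
12 + 1/(19/2) = 12 + 2/19 = 230/19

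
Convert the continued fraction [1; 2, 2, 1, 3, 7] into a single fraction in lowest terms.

Starting at the tail and folding back:
Start with 7.
3 + 1/(7/1) = 3 + 1/7 = 22/7
1 + 1/(22/7) = 1 + 7/22 = 29/22
2 + 1/(29/22) = 2 + 22/29 = 80/29
2 + 1/(80/29) = 2 + 29/80 = 189/80
1 + 1/(189/80) = 1 + 80/189 = 269/189

269/189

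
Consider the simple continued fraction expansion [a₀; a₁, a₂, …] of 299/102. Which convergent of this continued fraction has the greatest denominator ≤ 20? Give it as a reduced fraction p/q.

44/15

List convergents until the denominator exceeds the bound:
a_0 = 2: 2/1  (≤ bound)
a_1 = 1: 3/1  (≤ bound)
a_2 = 13: 41/14  (≤ bound)
a_3 = 1: 44/15  (≤ bound)
a_4 = 1: 85/29  (> 20, stop)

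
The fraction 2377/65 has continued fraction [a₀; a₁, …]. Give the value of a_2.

1

2377 ÷ 65 → quotient 36, remainder 37
65 ÷ 37 → quotient 1, remainder 28
37 ÷ 28 → quotient 1, remainder 9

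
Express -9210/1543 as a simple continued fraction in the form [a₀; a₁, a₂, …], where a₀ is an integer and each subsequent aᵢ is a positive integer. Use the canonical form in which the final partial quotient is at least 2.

[-6; 32, 6, 1, 6]

Apply division with remainder until the remainder is 0:
⌊-9210/1543⌋ = -6, remainder 48
⌊1543/48⌋ = 32, remainder 7
⌊48/7⌋ = 6, remainder 6
⌊7/6⌋ = 1, remainder 1
⌊6/1⌋ = 6, remainder 0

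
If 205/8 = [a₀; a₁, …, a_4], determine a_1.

⌊205/8⌋ = 25, remainder 5
⌊8/5⌋ = 1, remainder 3

1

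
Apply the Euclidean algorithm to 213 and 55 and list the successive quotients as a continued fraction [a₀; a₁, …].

Run the Euclidean algorithm, recording each quotient:
213 ÷ 55 → quotient 3, remainder 48
55 ÷ 48 → quotient 1, remainder 7
48 ÷ 7 → quotient 6, remainder 6
7 ÷ 6 → quotient 1, remainder 1
6 ÷ 1 → quotient 6, remainder 0

[3; 1, 6, 1, 6]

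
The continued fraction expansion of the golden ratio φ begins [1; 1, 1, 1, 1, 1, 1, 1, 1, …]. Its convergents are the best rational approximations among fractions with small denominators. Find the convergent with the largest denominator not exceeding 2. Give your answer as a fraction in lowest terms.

a_0 = 1: 1/1  (≤ bound)
a_1 = 1: 2/1  (≤ bound)
a_2 = 1: 3/2  (≤ bound)
a_3 = 1: 5/3  (> 2, stop)

3/2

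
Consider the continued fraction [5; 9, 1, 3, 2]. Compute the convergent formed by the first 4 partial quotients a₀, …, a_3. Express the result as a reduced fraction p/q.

Starting at the tail and folding back:
Start with 3.
1 + 1/(3/1) = 1 + 1/3 = 4/3
9 + 1/(4/3) = 9 + 3/4 = 39/4
5 + 1/(39/4) = 5 + 4/39 = 199/39

199/39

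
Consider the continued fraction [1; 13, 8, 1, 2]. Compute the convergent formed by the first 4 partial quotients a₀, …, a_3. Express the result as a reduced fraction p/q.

127/118

Start with 1.
8 + 1/(1/1) = 8 + 1/1 = 9/1
13 + 1/(9/1) = 13 + 1/9 = 118/9
1 + 1/(118/9) = 1 + 9/118 = 127/118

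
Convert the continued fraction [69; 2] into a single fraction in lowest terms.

139/2

Start with 2.
69 + 1/(2/1) = 69 + 1/2 = 139/2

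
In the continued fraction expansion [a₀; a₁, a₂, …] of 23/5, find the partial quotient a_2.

23 = 4·5 + 3, so a_0 = 4
5 = 1·3 + 2, so a_1 = 1
3 = 1·2 + 1, so a_2 = 1

1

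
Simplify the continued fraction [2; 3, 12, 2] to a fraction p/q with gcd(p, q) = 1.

Compute successive convergents:
a_0 = 2: 2/1
a_1 = 3: 7/3
a_2 = 12: 86/37
a_3 = 2: 179/77

179/77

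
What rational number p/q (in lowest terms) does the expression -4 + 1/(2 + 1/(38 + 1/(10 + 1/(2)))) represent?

a_0 = -4: -4/1
a_1 = 2: -7/2
a_2 = 38: -270/77
a_3 = 10: -2707/772
a_4 = 2: -5684/1621

-5684/1621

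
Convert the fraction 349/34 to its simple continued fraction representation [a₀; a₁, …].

[10; 3, 1, 3, 2]

Apply division with remainder until the remainder is 0:
⌊349/34⌋ = 10, remainder 9
⌊34/9⌋ = 3, remainder 7
⌊9/7⌋ = 1, remainder 2
⌊7/2⌋ = 3, remainder 1
⌊2/1⌋ = 2, remainder 0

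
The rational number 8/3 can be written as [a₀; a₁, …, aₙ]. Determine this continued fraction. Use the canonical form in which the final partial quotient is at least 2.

⌊8/3⌋ = 2, remainder 2
⌊3/2⌋ = 1, remainder 1
⌊2/1⌋ = 2, remainder 0

[2; 1, 2]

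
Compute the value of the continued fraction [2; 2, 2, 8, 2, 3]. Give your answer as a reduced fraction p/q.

743/309

Start with 3.
2 + 1/(3/1) = 2 + 1/3 = 7/3
8 + 1/(7/3) = 8 + 3/7 = 59/7
2 + 1/(59/7) = 2 + 7/59 = 125/59
2 + 1/(125/59) = 2 + 59/125 = 309/125
2 + 1/(309/125) = 2 + 125/309 = 743/309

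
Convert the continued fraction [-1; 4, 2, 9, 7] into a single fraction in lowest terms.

Start with 7.
9 + 1/(7/1) = 9 + 1/7 = 64/7
2 + 1/(64/7) = 2 + 7/64 = 135/64
4 + 1/(135/64) = 4 + 64/135 = 604/135
-1 + 1/(604/135) = -1 + 135/604 = -469/604

-469/604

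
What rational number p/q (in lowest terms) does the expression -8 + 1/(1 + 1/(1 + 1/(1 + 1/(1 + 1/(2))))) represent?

-96/13

Start with 2.
1 + 1/(2/1) = 1 + 1/2 = 3/2
1 + 1/(3/2) = 1 + 2/3 = 5/3
1 + 1/(5/3) = 1 + 3/5 = 8/5
1 + 1/(8/5) = 1 + 5/8 = 13/8
-8 + 1/(13/8) = -8 + 8/13 = -96/13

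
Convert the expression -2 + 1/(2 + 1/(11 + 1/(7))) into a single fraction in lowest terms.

-248/163

Use the convergent recurrence hₖ = aₖ·hₖ₋₁ + hₖ₋₂ (and likewise for the denominators kₖ):
a_0 = -2: -2/1
a_1 = 2: -3/2
a_2 = 11: -35/23
a_3 = 7: -248/163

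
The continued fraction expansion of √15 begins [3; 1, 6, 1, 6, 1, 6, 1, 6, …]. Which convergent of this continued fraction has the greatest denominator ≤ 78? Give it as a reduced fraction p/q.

a_0 = 3: 3/1  (≤ bound)
a_1 = 1: 4/1  (≤ bound)
a_2 = 6: 27/7  (≤ bound)
a_3 = 1: 31/8  (≤ bound)
a_4 = 6: 213/55  (≤ bound)
a_5 = 1: 244/63  (≤ bound)
a_6 = 6: 1677/433  (> 78, stop)

244/63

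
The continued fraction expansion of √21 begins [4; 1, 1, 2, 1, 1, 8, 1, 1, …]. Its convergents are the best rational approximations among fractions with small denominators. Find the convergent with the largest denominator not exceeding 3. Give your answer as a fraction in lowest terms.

9/2

List convergents until the denominator exceeds the bound:
a_0 = 4: 4/1  (≤ bound)
a_1 = 1: 5/1  (≤ bound)
a_2 = 1: 9/2  (≤ bound)
a_3 = 2: 23/5  (> 3, stop)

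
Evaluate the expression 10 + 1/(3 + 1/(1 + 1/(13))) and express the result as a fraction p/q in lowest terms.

564/55

Start with 13.
1 + 1/(13/1) = 1 + 1/13 = 14/13
3 + 1/(14/13) = 3 + 13/14 = 55/14
10 + 1/(55/14) = 10 + 14/55 = 564/55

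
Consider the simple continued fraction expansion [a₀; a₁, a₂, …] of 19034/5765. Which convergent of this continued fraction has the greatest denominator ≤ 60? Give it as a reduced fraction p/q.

175/53

a_0 = 3: 3/1  (≤ bound)
a_1 = 3: 10/3  (≤ bound)
a_2 = 3: 33/10  (≤ bound)
a_3 = 5: 175/53  (≤ bound)
a_4 = 1: 208/63  (> 60, stop)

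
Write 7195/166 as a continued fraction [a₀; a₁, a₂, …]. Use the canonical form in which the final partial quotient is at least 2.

7195 ÷ 166 → quotient 43, remainder 57
166 ÷ 57 → quotient 2, remainder 52
57 ÷ 52 → quotient 1, remainder 5
52 ÷ 5 → quotient 10, remainder 2
5 ÷ 2 → quotient 2, remainder 1
2 ÷ 1 → quotient 2, remainder 0

[43; 2, 1, 10, 2, 2]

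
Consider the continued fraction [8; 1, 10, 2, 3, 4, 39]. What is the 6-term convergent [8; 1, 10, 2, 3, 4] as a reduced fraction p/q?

3057/343

Use the convergent recurrence hₖ = aₖ·hₖ₋₁ + hₖ₋₂ (and likewise for the denominators kₖ):
a_0 = 8: 8/1
a_1 = 1: 9/1
a_2 = 10: 98/11
a_3 = 2: 205/23
a_4 = 3: 713/80
a_5 = 4: 3057/343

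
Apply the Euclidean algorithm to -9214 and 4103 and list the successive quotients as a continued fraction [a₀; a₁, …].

-9214 = -3·4103 + 3095, so a_0 = -3
4103 = 1·3095 + 1008, so a_1 = 1
3095 = 3·1008 + 71, so a_2 = 3
1008 = 14·71 + 14, so a_3 = 14
71 = 5·14 + 1, so a_4 = 5
14 = 14·1 + 0, so a_5 = 14

[-3; 1, 3, 14, 5, 14]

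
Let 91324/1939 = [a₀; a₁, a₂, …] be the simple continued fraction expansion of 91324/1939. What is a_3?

91324 = 47·1939 + 191, so a_0 = 47
1939 = 10·191 + 29, so a_1 = 10
191 = 6·29 + 17, so a_2 = 6
29 = 1·17 + 12, so a_3 = 1

1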